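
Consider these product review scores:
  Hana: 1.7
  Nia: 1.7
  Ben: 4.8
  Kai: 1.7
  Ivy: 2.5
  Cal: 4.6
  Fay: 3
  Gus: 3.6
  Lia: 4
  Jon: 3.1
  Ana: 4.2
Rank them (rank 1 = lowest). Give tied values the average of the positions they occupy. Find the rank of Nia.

Sorted (ascending): 1.7, 1.7, 1.7, 2.5, 3, 3.1, 3.6, 4, 4.2, 4.6, 4.8
The 3 values of 1.7 occupy positions 1–3 → average rank 2.
Nia has value 1.7 → rank 2.

2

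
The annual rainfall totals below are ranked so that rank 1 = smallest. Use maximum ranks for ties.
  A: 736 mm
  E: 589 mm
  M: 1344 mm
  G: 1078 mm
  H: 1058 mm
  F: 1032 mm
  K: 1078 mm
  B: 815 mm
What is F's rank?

Sorted (ascending): 589, 736, 815, 1032, 1058, 1078, 1078, 1344
The 2 values of 1078 occupy positions 6–7 → each gets rank 7.
F has value 1032 mm → rank 4.

4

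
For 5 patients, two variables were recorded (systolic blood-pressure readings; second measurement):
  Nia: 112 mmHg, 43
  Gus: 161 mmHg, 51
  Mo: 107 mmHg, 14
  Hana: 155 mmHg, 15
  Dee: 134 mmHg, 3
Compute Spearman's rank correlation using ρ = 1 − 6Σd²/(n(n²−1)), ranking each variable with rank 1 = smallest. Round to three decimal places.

Ranks of variable 1: 2, 5, 1, 4, 3
Ranks of variable 2: 4, 5, 2, 3, 1
d = r₁ − r₂: -2, 0, -1, 1, 2
d²: 4, 0, 1, 1, 4; Σd² = 10
ρ = 1 − 6·10/(5·24) = 1 − 60/120 = 0.500

0.500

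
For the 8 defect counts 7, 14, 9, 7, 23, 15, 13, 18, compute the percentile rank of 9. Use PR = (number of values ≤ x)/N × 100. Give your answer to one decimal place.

37.5

N = 8.
Strictly below 9: 2. Equal to 9: 1.
PR = 3/8 × 100 = 37.5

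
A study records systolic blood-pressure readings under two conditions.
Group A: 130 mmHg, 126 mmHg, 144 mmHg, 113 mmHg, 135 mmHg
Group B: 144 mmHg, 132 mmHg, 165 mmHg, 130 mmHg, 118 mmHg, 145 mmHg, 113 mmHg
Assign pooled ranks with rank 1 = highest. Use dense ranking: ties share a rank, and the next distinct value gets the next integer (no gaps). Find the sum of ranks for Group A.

29

Sorted (descending): 165, 145, 144, 144, 135, 132, 130, 130, 126, 118, 113, 113
The 2 values of 144 share dense rank 3.
The 2 values of 130 share dense rank 6.
The 2 values of 113 share dense rank 9.
Remaining distinct values take the next consecutive integers.
Group A values → pooled ranks: 130→6, 126→7, 144→3, 113→9, 135→4
Rank sum = 6 + 7 + 3 + 9 + 4 = 29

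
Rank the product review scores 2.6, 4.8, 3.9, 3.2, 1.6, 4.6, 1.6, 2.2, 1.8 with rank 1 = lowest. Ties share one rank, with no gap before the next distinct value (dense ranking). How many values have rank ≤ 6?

Sorted (ascending): 1.6, 1.6, 1.8, 2.2, 2.6, 3.2, 3.9, 4.6, 4.8
The 2 values of 1.6 share dense rank 1.
Remaining distinct values take the next consecutive integers.
Ranks ≤ 6: {1, 1, 2, 3, 4, 5, 6} → 7 values.

7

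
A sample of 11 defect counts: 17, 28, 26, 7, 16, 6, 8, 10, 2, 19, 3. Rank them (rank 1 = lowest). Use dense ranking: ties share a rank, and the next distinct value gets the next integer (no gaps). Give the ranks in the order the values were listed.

Sorted (ascending): 2, 3, 6, 7, 8, 10, 16, 17, 19, 26, 28
No ties — each value takes its position as its rank.

8, 11, 10, 4, 7, 3, 5, 6, 1, 9, 2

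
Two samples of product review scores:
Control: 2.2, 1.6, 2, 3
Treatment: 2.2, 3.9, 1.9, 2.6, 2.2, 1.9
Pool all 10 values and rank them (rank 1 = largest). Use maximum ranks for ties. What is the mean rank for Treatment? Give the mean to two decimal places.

5.67

Sorted (descending): 3.9, 3, 2.6, 2.2, 2.2, 2.2, 2, 1.9, 1.9, 1.6
The 3 values of 2.2 occupy positions 4–6 → each gets rank 6.
The 2 values of 1.9 occupy positions 8–9 → each gets rank 9.
Treatment values → pooled ranks: 2.2→6, 3.9→1, 1.9→9, 2.6→3, 2.2→6, 1.9→9
Mean rank = (6 + 1 + 9 + 3 + 6 + 9) / 6 = 5.67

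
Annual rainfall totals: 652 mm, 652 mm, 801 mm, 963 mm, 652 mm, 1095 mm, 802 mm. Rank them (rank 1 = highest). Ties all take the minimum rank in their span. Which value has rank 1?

Sorted (descending): 1095, 963, 802, 801, 652, 652, 652
The 3 values of 652 occupy positions 5–7 → each gets rank 5.
Rank 1 → value 1095.

1095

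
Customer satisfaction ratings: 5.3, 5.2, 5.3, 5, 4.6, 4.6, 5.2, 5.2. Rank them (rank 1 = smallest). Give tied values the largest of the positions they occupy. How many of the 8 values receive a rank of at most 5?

Sorted (ascending): 4.6, 4.6, 5, 5.2, 5.2, 5.2, 5.3, 5.3
The 2 values of 4.6 occupy positions 1–2 → each gets rank 2.
The 3 values of 5.2 occupy positions 4–6 → each gets rank 6.
The 2 values of 5.3 occupy positions 7–8 → each gets rank 8.
Ranks ≤ 5: {2, 2, 3} → 3 values.

3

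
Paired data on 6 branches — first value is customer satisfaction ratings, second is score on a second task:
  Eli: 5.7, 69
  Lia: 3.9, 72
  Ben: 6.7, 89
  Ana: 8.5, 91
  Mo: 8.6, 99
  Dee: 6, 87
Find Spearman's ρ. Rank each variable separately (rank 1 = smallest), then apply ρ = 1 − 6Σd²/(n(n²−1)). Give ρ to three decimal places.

Ranks of variable 1: 2, 1, 4, 5, 6, 3
Ranks of variable 2: 1, 2, 4, 5, 6, 3
d = r₁ − r₂: 1, -1, 0, 0, 0, 0
d²: 1, 1, 0, 0, 0, 0; Σd² = 2
ρ = 1 − 6·2/(6·35) = 1 − 12/210 = 0.943

0.943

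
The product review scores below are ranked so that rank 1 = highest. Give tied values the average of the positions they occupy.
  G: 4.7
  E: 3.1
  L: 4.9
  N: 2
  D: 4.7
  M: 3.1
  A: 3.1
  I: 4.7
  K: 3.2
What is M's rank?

7

Sorted (descending): 4.9, 4.7, 4.7, 4.7, 3.2, 3.1, 3.1, 3.1, 2
The 3 values of 4.7 occupy positions 2–4 → average rank 3.
The 3 values of 3.1 occupy positions 6–8 → average rank 7.
M has value 3.1 → rank 7.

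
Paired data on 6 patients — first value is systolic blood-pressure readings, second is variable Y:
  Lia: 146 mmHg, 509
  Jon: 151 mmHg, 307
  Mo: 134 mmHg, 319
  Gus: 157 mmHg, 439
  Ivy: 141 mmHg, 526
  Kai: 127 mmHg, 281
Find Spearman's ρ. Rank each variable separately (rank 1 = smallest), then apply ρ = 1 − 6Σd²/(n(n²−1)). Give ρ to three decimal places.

0.314

Ranks of variable 1: 4, 5, 2, 6, 3, 1
Ranks of variable 2: 5, 2, 3, 4, 6, 1
d = r₁ − r₂: -1, 3, -1, 2, -3, 0
d²: 1, 9, 1, 4, 9, 0; Σd² = 24
ρ = 1 − 6·24/(6·35) = 1 − 144/210 = 0.314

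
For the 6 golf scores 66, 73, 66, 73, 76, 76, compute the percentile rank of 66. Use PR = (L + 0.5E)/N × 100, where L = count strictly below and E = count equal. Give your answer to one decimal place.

N = 6.
Strictly below 66: 0. Equal to 66: 2.
PR = (0 + 0.5·2)/6 × 100 = 16.7

16.7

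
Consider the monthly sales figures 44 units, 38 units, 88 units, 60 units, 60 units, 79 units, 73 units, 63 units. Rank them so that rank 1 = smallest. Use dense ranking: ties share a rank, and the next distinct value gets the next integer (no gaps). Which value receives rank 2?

Sorted (ascending): 38, 44, 60, 60, 63, 73, 79, 88
The 2 values of 60 share dense rank 3.
Remaining distinct values take the next consecutive integers.
Rank 2 → value 44.

44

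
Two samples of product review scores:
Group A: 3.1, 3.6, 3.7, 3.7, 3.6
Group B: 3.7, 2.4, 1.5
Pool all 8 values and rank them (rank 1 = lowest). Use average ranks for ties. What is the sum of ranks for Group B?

Sorted (ascending): 1.5, 2.4, 3.1, 3.6, 3.6, 3.7, 3.7, 3.7
The 2 values of 3.6 occupy positions 4–5 → average rank (4+5)/2 = 4.5.
The 3 values of 3.7 occupy positions 6–8 → average rank 7.
Group B values → pooled ranks: 3.7→7, 2.4→2, 1.5→1
Rank sum = 7 + 2 + 1 = 10

10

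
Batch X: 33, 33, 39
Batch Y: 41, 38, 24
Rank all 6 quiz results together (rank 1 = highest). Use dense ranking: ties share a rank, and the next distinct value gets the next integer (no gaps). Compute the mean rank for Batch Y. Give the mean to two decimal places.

Sorted (descending): 41, 39, 38, 33, 33, 24
The 2 values of 33 share dense rank 4.
Remaining distinct values take the next consecutive integers.
Batch Y values → pooled ranks: 41→1, 38→3, 24→5
Mean rank = (1 + 3 + 5) / 3 = 3.00

3.00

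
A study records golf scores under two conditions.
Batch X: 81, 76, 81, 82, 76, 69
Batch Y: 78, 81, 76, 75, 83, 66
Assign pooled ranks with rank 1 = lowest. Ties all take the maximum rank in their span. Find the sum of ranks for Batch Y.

39

Sorted (ascending): 66, 69, 75, 76, 76, 76, 78, 81, 81, 81, 82, 83
The 3 values of 76 occupy positions 4–6 → each gets rank 6.
The 3 values of 81 occupy positions 8–10 → each gets rank 10.
Batch Y values → pooled ranks: 78→7, 81→10, 76→6, 75→3, 83→12, 66→1
Rank sum = 7 + 10 + 6 + 3 + 12 + 1 = 39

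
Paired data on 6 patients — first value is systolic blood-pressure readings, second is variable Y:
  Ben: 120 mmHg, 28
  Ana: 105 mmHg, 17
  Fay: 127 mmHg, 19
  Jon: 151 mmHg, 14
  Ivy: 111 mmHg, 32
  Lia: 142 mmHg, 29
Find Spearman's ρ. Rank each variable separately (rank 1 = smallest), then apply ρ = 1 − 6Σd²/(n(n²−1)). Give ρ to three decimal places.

Ranks of variable 1: 3, 1, 4, 6, 2, 5
Ranks of variable 2: 4, 2, 3, 1, 6, 5
d = r₁ − r₂: -1, -1, 1, 5, -4, 0
d²: 1, 1, 1, 25, 16, 0; Σd² = 44
ρ = 1 − 6·44/(6·35) = 1 − 264/210 = -0.257

-0.257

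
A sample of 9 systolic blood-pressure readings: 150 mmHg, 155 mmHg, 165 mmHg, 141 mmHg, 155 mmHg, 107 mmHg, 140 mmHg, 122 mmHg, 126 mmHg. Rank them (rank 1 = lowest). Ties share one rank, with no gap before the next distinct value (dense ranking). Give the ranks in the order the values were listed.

Sorted (ascending): 107, 122, 126, 140, 141, 150, 155, 155, 165
The 2 values of 155 share dense rank 7.
Remaining distinct values take the next consecutive integers.

6, 7, 8, 5, 7, 1, 4, 2, 3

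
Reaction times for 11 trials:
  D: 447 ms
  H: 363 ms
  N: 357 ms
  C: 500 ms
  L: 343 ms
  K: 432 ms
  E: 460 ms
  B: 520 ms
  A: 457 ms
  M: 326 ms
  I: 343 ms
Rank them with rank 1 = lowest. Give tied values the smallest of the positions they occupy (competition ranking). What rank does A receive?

8

Sorted (ascending): 326, 343, 343, 357, 363, 432, 447, 457, 460, 500, 520
The 2 values of 343 occupy positions 2–3 → each gets rank 2.
A has value 457 ms → rank 8.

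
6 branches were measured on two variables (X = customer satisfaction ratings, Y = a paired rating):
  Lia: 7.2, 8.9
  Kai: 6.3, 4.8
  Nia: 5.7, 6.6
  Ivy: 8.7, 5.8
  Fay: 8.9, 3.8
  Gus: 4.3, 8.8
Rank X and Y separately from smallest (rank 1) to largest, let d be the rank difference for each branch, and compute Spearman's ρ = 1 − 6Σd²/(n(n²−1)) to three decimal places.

Ranks of variable 1: 4, 3, 2, 5, 6, 1
Ranks of variable 2: 6, 2, 4, 3, 1, 5
d = r₁ − r₂: -2, 1, -2, 2, 5, -4
d²: 4, 1, 4, 4, 25, 16; Σd² = 54
ρ = 1 − 6·54/(6·35) = 1 − 324/210 = -0.543

-0.543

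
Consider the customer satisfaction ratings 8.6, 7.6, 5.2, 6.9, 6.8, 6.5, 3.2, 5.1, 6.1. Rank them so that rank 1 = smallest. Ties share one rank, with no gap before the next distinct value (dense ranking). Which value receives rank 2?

5.1

Sorted (ascending): 3.2, 5.1, 5.2, 6.1, 6.5, 6.8, 6.9, 7.6, 8.6
No ties — each value takes its position as its rank.
Rank 2 → value 5.1.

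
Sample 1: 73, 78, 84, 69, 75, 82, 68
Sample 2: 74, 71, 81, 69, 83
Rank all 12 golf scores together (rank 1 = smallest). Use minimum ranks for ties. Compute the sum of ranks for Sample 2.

32

Sorted (ascending): 68, 69, 69, 71, 73, 74, 75, 78, 81, 82, 83, 84
The 2 values of 69 occupy positions 2–3 → each gets rank 2.
Sample 2 values → pooled ranks: 74→6, 71→4, 81→9, 69→2, 83→11
Rank sum = 6 + 4 + 9 + 2 + 11 = 32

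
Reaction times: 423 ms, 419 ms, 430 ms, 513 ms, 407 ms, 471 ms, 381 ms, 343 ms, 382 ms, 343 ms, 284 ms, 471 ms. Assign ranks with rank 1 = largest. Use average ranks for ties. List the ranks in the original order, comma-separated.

Sorted (descending): 513, 471, 471, 430, 423, 419, 407, 382, 381, 343, 343, 284
The 2 values of 471 occupy positions 2–3 → average rank (2+3)/2 = 2.5.
The 2 values of 343 occupy positions 10–11 → average rank (10+11)/2 = 10.5.

5, 6, 4, 1, 7, 2.5, 9, 10.5, 8, 10.5, 12, 2.5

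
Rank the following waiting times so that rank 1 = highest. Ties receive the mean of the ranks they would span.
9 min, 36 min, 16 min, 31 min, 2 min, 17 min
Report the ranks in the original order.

5, 1, 4, 2, 6, 3

Sorted (descending): 36, 31, 17, 16, 9, 2
No ties — each value takes its position as its rank.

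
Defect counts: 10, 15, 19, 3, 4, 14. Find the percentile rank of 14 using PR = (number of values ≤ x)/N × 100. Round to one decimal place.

N = 6.
Strictly below 14: 3. Equal to 14: 1.
PR = 4/6 × 100 = 66.7

66.7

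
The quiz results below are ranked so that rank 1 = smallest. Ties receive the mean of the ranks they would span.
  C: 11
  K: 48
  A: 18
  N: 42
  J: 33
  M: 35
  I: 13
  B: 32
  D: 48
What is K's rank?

8.5

Sorted (ascending): 11, 13, 18, 32, 33, 35, 42, 48, 48
The 2 values of 48 occupy positions 8–9 → average rank (8+9)/2 = 8.5.
K has value 48 → rank 8.5.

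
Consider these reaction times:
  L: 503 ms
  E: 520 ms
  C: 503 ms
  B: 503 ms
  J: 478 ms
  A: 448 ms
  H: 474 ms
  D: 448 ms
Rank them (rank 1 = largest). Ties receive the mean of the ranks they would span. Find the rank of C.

Sorted (descending): 520, 503, 503, 503, 478, 474, 448, 448
The 3 values of 503 occupy positions 2–4 → average rank 3.
The 2 values of 448 occupy positions 7–8 → average rank (7+8)/2 = 7.5.
C has value 503 ms → rank 3.

3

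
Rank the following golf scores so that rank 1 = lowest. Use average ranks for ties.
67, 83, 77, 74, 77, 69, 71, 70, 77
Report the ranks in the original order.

Sorted (ascending): 67, 69, 70, 71, 74, 77, 77, 77, 83
The 3 values of 77 occupy positions 6–8 → average rank 7.

1, 9, 7, 5, 7, 2, 4, 3, 7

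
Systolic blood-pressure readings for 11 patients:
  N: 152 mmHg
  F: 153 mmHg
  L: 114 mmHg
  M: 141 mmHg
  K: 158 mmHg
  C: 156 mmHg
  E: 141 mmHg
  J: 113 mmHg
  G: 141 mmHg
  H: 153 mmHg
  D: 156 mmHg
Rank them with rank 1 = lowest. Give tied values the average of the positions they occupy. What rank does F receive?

Sorted (ascending): 113, 114, 141, 141, 141, 152, 153, 153, 156, 156, 158
The 3 values of 141 occupy positions 3–5 → average rank 4.
The 2 values of 153 occupy positions 7–8 → average rank (7+8)/2 = 7.5.
The 2 values of 156 occupy positions 9–10 → average rank (9+10)/2 = 9.5.
F has value 153 mmHg → rank 7.5.

7.5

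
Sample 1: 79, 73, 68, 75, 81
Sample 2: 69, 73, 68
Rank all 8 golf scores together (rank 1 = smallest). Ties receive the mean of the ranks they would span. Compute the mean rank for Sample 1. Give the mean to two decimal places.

Sorted (ascending): 68, 68, 69, 73, 73, 75, 79, 81
The 2 values of 68 occupy positions 1–2 → average rank (1+2)/2 = 1.5.
The 2 values of 73 occupy positions 4–5 → average rank (4+5)/2 = 4.5.
Sample 1 values → pooled ranks: 79→7, 73→4.5, 68→1.5, 75→6, 81→8
Mean rank = (7 + 4.5 + 1.5 + 6 + 8) / 5 = 5.40

5.40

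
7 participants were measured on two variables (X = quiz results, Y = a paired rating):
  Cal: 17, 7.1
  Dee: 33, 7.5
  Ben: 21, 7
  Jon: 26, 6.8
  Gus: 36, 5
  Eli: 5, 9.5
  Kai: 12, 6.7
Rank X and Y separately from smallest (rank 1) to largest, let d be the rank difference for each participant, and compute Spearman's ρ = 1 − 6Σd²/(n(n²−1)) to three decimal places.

-0.429

Ranks of variable 1: 3, 6, 4, 5, 7, 1, 2
Ranks of variable 2: 5, 6, 4, 3, 1, 7, 2
d = r₁ − r₂: -2, 0, 0, 2, 6, -6, 0
d²: 4, 0, 0, 4, 36, 36, 0; Σd² = 80
ρ = 1 − 6·80/(7·48) = 1 − 480/336 = -0.429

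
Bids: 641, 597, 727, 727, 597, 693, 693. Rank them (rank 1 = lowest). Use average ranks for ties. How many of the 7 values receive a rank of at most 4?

Sorted (ascending): 597, 597, 641, 693, 693, 727, 727
The 2 values of 597 occupy positions 1–2 → average rank (1+2)/2 = 1.5.
The 2 values of 693 occupy positions 4–5 → average rank (4+5)/2 = 4.5.
The 2 values of 727 occupy positions 6–7 → average rank (6+7)/2 = 6.5.
Ranks ≤ 4: {1.5, 1.5, 3} → 3 values.

3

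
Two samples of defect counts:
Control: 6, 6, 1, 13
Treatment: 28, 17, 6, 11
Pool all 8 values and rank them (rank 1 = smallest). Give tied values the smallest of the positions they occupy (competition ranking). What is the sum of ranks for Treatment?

22

Sorted (ascending): 1, 6, 6, 6, 11, 13, 17, 28
The 3 values of 6 occupy positions 2–4 → each gets rank 2.
Treatment values → pooled ranks: 28→8, 17→7, 6→2, 11→5
Rank sum = 8 + 7 + 2 + 5 = 22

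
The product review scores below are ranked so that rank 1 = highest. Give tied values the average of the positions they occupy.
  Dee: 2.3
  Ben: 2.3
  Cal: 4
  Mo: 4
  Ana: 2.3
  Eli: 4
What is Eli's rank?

Sorted (descending): 4, 4, 4, 2.3, 2.3, 2.3
The 3 values of 4 occupy positions 1–3 → average rank 2.
The 3 values of 2.3 occupy positions 4–6 → average rank 5.
Eli has value 4 → rank 2.

2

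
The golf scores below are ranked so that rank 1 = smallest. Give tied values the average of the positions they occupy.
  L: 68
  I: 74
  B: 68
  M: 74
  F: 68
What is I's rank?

4.5

Sorted (ascending): 68, 68, 68, 74, 74
The 3 values of 68 occupy positions 1–3 → average rank 2.
The 2 values of 74 occupy positions 4–5 → average rank (4+5)/2 = 4.5.
I has value 74 → rank 4.5.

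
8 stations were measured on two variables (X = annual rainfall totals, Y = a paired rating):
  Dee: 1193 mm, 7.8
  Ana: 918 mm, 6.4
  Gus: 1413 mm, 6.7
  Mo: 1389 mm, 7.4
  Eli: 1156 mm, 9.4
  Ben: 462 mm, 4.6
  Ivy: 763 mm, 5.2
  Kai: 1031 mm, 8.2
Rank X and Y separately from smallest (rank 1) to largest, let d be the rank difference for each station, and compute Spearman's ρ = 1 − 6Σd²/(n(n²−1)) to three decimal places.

Ranks of variable 1: 6, 3, 8, 7, 5, 1, 2, 4
Ranks of variable 2: 6, 3, 4, 5, 8, 1, 2, 7
d = r₁ − r₂: 0, 0, 4, 2, -3, 0, 0, -3
d²: 0, 0, 16, 4, 9, 0, 0, 9; Σd² = 38
ρ = 1 − 6·38/(8·63) = 1 − 228/504 = 0.548

0.548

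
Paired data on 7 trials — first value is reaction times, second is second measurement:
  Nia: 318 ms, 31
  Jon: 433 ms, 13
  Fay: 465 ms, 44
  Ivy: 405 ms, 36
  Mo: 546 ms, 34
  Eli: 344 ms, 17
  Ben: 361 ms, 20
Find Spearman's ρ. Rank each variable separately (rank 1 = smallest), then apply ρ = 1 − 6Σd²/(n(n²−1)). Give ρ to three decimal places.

0.393

Ranks of variable 1: 1, 5, 6, 4, 7, 2, 3
Ranks of variable 2: 4, 1, 7, 6, 5, 2, 3
d = r₁ − r₂: -3, 4, -1, -2, 2, 0, 0
d²: 9, 16, 1, 4, 4, 0, 0; Σd² = 34
ρ = 1 − 6·34/(7·48) = 1 − 204/336 = 0.393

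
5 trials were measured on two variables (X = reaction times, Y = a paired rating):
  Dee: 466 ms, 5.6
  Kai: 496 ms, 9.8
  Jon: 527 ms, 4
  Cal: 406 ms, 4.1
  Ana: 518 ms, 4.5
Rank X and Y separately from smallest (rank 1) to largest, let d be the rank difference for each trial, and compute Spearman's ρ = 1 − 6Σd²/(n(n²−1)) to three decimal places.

-0.300

Ranks of variable 1: 2, 3, 5, 1, 4
Ranks of variable 2: 4, 5, 1, 2, 3
d = r₁ − r₂: -2, -2, 4, -1, 1
d²: 4, 4, 16, 1, 1; Σd² = 26
ρ = 1 − 6·26/(5·24) = 1 − 156/120 = -0.300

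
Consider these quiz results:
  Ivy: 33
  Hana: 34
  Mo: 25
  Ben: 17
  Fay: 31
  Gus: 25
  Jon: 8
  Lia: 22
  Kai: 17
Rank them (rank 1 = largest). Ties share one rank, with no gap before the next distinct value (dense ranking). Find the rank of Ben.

Sorted (descending): 34, 33, 31, 25, 25, 22, 17, 17, 8
The 2 values of 25 share dense rank 4.
The 2 values of 17 share dense rank 6.
Remaining distinct values take the next consecutive integers.
Ben has value 17 → rank 6.

6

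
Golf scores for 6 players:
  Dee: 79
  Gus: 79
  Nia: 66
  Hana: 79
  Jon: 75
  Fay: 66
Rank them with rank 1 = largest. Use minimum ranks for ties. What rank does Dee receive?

1

Sorted (descending): 79, 79, 79, 75, 66, 66
The 3 values of 79 occupy positions 1–3 → each gets rank 1.
The 2 values of 66 occupy positions 5–6 → each gets rank 5.
Dee has value 79 → rank 1.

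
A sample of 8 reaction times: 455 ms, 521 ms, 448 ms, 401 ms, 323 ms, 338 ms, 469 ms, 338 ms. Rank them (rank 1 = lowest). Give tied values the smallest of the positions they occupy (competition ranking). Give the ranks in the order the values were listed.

6, 8, 5, 4, 1, 2, 7, 2

Sorted (ascending): 323, 338, 338, 401, 448, 455, 469, 521
The 2 values of 338 occupy positions 2–3 → each gets rank 2.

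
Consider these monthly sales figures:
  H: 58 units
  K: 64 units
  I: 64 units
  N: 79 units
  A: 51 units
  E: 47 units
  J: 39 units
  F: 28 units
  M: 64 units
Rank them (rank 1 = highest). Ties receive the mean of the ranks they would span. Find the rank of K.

3

Sorted (descending): 79, 64, 64, 64, 58, 51, 47, 39, 28
The 3 values of 64 occupy positions 2–4 → average rank 3.
K has value 64 units → rank 3.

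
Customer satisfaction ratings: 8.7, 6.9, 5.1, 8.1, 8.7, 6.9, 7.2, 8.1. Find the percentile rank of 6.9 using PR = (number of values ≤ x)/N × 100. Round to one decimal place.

37.5

N = 8.
Strictly below 6.9: 1. Equal to 6.9: 2.
PR = 3/8 × 100 = 37.5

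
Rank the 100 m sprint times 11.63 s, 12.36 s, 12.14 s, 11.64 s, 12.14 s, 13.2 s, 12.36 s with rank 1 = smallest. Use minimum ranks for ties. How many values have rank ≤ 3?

4

Sorted (ascending): 11.63, 11.64, 12.14, 12.14, 12.36, 12.36, 13.2
The 2 values of 12.14 occupy positions 3–4 → each gets rank 3.
The 2 values of 12.36 occupy positions 5–6 → each gets rank 5.
Ranks ≤ 3: {1, 2, 3, 3} → 4 values.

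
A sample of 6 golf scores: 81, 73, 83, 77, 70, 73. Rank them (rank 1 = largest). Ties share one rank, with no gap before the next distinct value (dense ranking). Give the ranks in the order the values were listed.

Sorted (descending): 83, 81, 77, 73, 73, 70
The 2 values of 73 share dense rank 4.
Remaining distinct values take the next consecutive integers.

2, 4, 1, 3, 5, 4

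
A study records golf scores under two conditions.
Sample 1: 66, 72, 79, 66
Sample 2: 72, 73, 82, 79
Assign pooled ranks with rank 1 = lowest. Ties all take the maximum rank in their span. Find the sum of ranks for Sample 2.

Sorted (ascending): 66, 66, 72, 72, 73, 79, 79, 82
The 2 values of 66 occupy positions 1–2 → each gets rank 2.
The 2 values of 72 occupy positions 3–4 → each gets rank 4.
The 2 values of 79 occupy positions 6–7 → each gets rank 7.
Sample 2 values → pooled ranks: 72→4, 73→5, 82→8, 79→7
Rank sum = 4 + 5 + 8 + 7 = 24

24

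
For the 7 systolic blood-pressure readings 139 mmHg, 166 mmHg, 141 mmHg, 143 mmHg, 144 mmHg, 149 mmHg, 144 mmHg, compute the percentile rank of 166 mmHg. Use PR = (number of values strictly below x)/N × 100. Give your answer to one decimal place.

85.7

N = 7.
Strictly below 166: 6. Equal to 166: 1.
PR = 6/7 × 100 = 85.7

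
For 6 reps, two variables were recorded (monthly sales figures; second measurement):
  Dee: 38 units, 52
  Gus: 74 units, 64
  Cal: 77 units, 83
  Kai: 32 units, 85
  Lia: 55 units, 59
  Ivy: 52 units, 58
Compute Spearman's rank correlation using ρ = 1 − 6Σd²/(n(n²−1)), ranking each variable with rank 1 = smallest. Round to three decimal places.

Ranks of variable 1: 2, 5, 6, 1, 4, 3
Ranks of variable 2: 1, 4, 5, 6, 3, 2
d = r₁ − r₂: 1, 1, 1, -5, 1, 1
d²: 1, 1, 1, 25, 1, 1; Σd² = 30
ρ = 1 − 6·30/(6·35) = 1 − 180/210 = 0.143

0.143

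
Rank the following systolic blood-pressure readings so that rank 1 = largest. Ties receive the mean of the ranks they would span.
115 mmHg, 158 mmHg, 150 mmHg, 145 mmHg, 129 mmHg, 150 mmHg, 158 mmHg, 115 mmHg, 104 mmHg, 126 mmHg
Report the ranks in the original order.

Sorted (descending): 158, 158, 150, 150, 145, 129, 126, 115, 115, 104
The 2 values of 158 occupy positions 1–2 → average rank (1+2)/2 = 1.5.
The 2 values of 150 occupy positions 3–4 → average rank (3+4)/2 = 3.5.
The 2 values of 115 occupy positions 8–9 → average rank (8+9)/2 = 8.5.

8.5, 1.5, 3.5, 5, 6, 3.5, 1.5, 8.5, 10, 7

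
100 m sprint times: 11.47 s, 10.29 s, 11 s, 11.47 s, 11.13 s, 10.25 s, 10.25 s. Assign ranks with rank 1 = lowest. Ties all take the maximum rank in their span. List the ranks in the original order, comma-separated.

7, 3, 4, 7, 5, 2, 2

Sorted (ascending): 10.25, 10.25, 10.29, 11, 11.13, 11.47, 11.47
The 2 values of 10.25 occupy positions 1–2 → each gets rank 2.
The 2 values of 11.47 occupy positions 6–7 → each gets rank 7.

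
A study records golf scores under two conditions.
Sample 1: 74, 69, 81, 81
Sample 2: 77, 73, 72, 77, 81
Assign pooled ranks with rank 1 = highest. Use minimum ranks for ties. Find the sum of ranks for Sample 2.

Sorted (descending): 81, 81, 81, 77, 77, 74, 73, 72, 69
The 3 values of 81 occupy positions 1–3 → each gets rank 1.
The 2 values of 77 occupy positions 4–5 → each gets rank 4.
Sample 2 values → pooled ranks: 77→4, 73→7, 72→8, 77→4, 81→1
Rank sum = 4 + 7 + 8 + 4 + 1 = 24

24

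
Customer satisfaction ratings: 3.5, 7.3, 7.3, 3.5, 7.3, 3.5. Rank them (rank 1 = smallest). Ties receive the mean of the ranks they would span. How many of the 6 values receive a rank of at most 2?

3

Sorted (ascending): 3.5, 3.5, 3.5, 7.3, 7.3, 7.3
The 3 values of 3.5 occupy positions 1–3 → average rank 2.
The 3 values of 7.3 occupy positions 4–6 → average rank 5.
Ranks ≤ 2: {2, 2, 2} → 3 values.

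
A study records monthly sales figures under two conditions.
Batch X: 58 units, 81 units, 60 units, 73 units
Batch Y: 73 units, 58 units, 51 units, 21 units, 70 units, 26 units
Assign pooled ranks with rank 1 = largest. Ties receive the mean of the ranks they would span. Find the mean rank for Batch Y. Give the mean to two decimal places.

Sorted (descending): 81, 73, 73, 70, 60, 58, 58, 51, 26, 21
The 2 values of 73 occupy positions 2–3 → average rank (2+3)/2 = 2.5.
The 2 values of 58 occupy positions 6–7 → average rank (6+7)/2 = 6.5.
Batch Y values → pooled ranks: 73→2.5, 58→6.5, 51→8, 21→10, 70→4, 26→9
Mean rank = (2.5 + 6.5 + 8 + 10 + 4 + 9) / 6 = 6.67

6.67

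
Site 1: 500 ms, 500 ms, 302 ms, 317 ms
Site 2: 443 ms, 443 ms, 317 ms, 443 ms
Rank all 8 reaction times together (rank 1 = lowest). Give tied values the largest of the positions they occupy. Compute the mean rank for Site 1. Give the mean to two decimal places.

5.00

Sorted (ascending): 302, 317, 317, 443, 443, 443, 500, 500
The 2 values of 317 occupy positions 2–3 → each gets rank 3.
The 3 values of 443 occupy positions 4–6 → each gets rank 6.
The 2 values of 500 occupy positions 7–8 → each gets rank 8.
Site 1 values → pooled ranks: 500→8, 500→8, 302→1, 317→3
Mean rank = (8 + 8 + 1 + 3) / 4 = 5.00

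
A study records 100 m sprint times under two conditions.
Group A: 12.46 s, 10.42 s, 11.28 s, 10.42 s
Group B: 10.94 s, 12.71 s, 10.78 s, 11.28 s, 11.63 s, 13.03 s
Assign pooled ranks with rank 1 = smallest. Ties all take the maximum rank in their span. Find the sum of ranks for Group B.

39

Sorted (ascending): 10.42, 10.42, 10.78, 10.94, 11.28, 11.28, 11.63, 12.46, 12.71, 13.03
The 2 values of 10.42 occupy positions 1–2 → each gets rank 2.
The 2 values of 11.28 occupy positions 5–6 → each gets rank 6.
Group B values → pooled ranks: 10.94→4, 12.71→9, 10.78→3, 11.28→6, 11.63→7, 13.03→10
Rank sum = 4 + 9 + 3 + 6 + 7 + 10 = 39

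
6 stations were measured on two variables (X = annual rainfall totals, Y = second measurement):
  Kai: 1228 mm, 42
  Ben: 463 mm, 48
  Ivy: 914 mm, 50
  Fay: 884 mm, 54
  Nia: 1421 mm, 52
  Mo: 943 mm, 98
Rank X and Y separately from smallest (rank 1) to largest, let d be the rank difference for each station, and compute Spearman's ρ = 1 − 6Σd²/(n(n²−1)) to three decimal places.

Ranks of variable 1: 5, 1, 3, 2, 6, 4
Ranks of variable 2: 1, 2, 3, 5, 4, 6
d = r₁ − r₂: 4, -1, 0, -3, 2, -2
d²: 16, 1, 0, 9, 4, 4; Σd² = 34
ρ = 1 − 6·34/(6·35) = 1 − 204/210 = 0.029

0.029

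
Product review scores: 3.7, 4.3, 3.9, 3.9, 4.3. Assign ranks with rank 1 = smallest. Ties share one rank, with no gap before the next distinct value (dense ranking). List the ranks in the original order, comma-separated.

1, 3, 2, 2, 3

Sorted (ascending): 3.7, 3.9, 3.9, 4.3, 4.3
The 2 values of 3.9 share dense rank 2.
The 2 values of 4.3 share dense rank 3.
Remaining distinct values take the next consecutive integers.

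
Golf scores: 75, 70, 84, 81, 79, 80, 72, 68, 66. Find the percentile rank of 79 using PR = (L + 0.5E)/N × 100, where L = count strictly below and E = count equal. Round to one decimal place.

N = 9.
Strictly below 79: 5. Equal to 79: 1.
PR = (5 + 0.5·1)/9 × 100 = 61.1

61.1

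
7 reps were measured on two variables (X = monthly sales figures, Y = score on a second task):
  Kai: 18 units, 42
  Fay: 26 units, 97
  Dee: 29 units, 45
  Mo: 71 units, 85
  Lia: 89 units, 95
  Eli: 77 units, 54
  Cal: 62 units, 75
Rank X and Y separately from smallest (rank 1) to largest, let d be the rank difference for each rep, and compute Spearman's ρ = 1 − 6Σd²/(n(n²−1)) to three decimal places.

Ranks of variable 1: 1, 2, 3, 5, 7, 6, 4
Ranks of variable 2: 1, 7, 2, 5, 6, 3, 4
d = r₁ − r₂: 0, -5, 1, 0, 1, 3, 0
d²: 0, 25, 1, 0, 1, 9, 0; Σd² = 36
ρ = 1 − 6·36/(7·48) = 1 − 216/336 = 0.357

0.357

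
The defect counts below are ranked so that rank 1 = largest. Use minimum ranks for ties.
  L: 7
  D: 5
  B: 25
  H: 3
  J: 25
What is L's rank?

Sorted (descending): 25, 25, 7, 5, 3
The 2 values of 25 occupy positions 1–2 → each gets rank 1.
L has value 7 → rank 3.

3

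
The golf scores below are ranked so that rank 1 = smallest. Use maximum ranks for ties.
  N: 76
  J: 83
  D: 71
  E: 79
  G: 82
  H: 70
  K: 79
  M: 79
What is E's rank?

6

Sorted (ascending): 70, 71, 76, 79, 79, 79, 82, 83
The 3 values of 79 occupy positions 4–6 → each gets rank 6.
E has value 79 → rank 6.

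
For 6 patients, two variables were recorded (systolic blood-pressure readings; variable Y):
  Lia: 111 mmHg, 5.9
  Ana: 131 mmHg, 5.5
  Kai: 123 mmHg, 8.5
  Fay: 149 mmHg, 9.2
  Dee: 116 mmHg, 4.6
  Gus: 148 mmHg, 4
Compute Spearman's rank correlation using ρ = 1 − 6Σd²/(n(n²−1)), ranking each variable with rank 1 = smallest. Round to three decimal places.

0.143

Ranks of variable 1: 1, 4, 3, 6, 2, 5
Ranks of variable 2: 4, 3, 5, 6, 2, 1
d = r₁ − r₂: -3, 1, -2, 0, 0, 4
d²: 9, 1, 4, 0, 0, 16; Σd² = 30
ρ = 1 − 6·30/(6·35) = 1 − 180/210 = 0.143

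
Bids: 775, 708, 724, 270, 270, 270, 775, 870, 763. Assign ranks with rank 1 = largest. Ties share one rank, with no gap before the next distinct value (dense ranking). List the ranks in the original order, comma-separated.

2, 5, 4, 6, 6, 6, 2, 1, 3

Sorted (descending): 870, 775, 775, 763, 724, 708, 270, 270, 270
The 2 values of 775 share dense rank 2.
The 3 values of 270 share dense rank 6.
Remaining distinct values take the next consecutive integers.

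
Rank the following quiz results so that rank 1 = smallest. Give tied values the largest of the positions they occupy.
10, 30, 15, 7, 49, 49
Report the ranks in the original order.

Sorted (ascending): 7, 10, 15, 30, 49, 49
The 2 values of 49 occupy positions 5–6 → each gets rank 6.

2, 4, 3, 1, 6, 6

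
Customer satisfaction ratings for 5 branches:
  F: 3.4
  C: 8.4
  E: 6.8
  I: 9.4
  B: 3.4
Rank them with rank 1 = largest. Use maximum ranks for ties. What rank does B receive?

Sorted (descending): 9.4, 8.4, 6.8, 3.4, 3.4
The 2 values of 3.4 occupy positions 4–5 → each gets rank 5.
B has value 3.4 → rank 5.

5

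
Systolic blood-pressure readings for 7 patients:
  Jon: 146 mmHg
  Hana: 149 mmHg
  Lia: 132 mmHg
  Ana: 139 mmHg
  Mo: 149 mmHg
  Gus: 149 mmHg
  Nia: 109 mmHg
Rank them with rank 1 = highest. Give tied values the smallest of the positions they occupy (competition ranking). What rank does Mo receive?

Sorted (descending): 149, 149, 149, 146, 139, 132, 109
The 3 values of 149 occupy positions 1–3 → each gets rank 1.
Mo has value 149 mmHg → rank 1.

1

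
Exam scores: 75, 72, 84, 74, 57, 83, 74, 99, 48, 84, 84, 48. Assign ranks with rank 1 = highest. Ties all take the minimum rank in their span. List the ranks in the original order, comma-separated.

6, 9, 2, 7, 10, 5, 7, 1, 11, 2, 2, 11

Sorted (descending): 99, 84, 84, 84, 83, 75, 74, 74, 72, 57, 48, 48
The 3 values of 84 occupy positions 2–4 → each gets rank 2.
The 2 values of 74 occupy positions 7–8 → each gets rank 7.
The 2 values of 48 occupy positions 11–12 → each gets rank 11.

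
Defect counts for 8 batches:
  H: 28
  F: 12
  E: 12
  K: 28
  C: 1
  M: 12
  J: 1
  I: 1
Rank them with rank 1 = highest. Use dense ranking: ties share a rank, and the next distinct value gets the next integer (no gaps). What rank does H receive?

Sorted (descending): 28, 28, 12, 12, 12, 1, 1, 1
The 2 values of 28 share dense rank 1.
The 3 values of 12 share dense rank 2.
The 3 values of 1 share dense rank 3.
H has value 28 → rank 1.

1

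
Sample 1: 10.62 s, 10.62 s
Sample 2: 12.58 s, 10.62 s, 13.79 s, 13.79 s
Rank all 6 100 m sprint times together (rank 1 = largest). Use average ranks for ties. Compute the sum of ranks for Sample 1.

10

Sorted (descending): 13.79, 13.79, 12.58, 10.62, 10.62, 10.62
The 2 values of 13.79 occupy positions 1–2 → average rank (1+2)/2 = 1.5.
The 3 values of 10.62 occupy positions 4–6 → average rank 5.
Sample 1 values → pooled ranks: 10.62→5, 10.62→5
Rank sum = 5 + 5 = 10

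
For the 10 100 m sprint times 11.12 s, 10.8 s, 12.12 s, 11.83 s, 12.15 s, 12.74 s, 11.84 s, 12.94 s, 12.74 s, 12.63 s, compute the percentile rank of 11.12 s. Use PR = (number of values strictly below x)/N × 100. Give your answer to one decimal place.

10.0

N = 10.
Strictly below 11.12: 1. Equal to 11.12: 1.
PR = 1/10 × 100 = 10.0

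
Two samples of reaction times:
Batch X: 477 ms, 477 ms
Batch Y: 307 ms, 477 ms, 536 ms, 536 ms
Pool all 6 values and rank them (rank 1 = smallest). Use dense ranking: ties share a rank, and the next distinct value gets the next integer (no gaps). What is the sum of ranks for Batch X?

Sorted (ascending): 307, 477, 477, 477, 536, 536
The 3 values of 477 share dense rank 2.
The 2 values of 536 share dense rank 3.
Remaining distinct values take the next consecutive integers.
Batch X values → pooled ranks: 477→2, 477→2
Rank sum = 2 + 2 = 4

4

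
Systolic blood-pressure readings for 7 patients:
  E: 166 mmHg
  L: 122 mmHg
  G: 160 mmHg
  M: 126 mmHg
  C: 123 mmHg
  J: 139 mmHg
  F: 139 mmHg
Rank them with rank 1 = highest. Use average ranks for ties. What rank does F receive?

3.5

Sorted (descending): 166, 160, 139, 139, 126, 123, 122
The 2 values of 139 occupy positions 3–4 → average rank (3+4)/2 = 3.5.
F has value 139 mmHg → rank 3.5.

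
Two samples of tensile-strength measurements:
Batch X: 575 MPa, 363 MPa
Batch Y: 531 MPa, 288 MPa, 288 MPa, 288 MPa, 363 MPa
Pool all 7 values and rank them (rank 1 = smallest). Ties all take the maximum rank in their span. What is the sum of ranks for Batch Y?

Sorted (ascending): 288, 288, 288, 363, 363, 531, 575
The 3 values of 288 occupy positions 1–3 → each gets rank 3.
The 2 values of 363 occupy positions 4–5 → each gets rank 5.
Batch Y values → pooled ranks: 531→6, 288→3, 288→3, 288→3, 363→5
Rank sum = 6 + 3 + 3 + 3 + 5 = 20

20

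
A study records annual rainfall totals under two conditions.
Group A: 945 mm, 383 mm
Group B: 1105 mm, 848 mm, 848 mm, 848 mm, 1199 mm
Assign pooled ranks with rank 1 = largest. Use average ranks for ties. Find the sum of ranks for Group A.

10

Sorted (descending): 1199, 1105, 945, 848, 848, 848, 383
The 3 values of 848 occupy positions 4–6 → average rank 5.
Group A values → pooled ranks: 945→3, 383→7
Rank sum = 3 + 7 = 10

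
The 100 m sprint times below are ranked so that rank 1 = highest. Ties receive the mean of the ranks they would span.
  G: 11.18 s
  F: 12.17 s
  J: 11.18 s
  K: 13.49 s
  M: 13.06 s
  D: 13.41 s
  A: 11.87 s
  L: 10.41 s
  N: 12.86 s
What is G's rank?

7.5

Sorted (descending): 13.49, 13.41, 13.06, 12.86, 12.17, 11.87, 11.18, 11.18, 10.41
The 2 values of 11.18 occupy positions 7–8 → average rank (7+8)/2 = 7.5.
G has value 11.18 s → rank 7.5.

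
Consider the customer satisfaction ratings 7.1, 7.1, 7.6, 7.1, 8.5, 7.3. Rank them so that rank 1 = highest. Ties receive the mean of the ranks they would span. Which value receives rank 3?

Sorted (descending): 8.5, 7.6, 7.3, 7.1, 7.1, 7.1
The 3 values of 7.1 occupy positions 4–6 → average rank 5.
Rank 3 → value 7.3.

7.3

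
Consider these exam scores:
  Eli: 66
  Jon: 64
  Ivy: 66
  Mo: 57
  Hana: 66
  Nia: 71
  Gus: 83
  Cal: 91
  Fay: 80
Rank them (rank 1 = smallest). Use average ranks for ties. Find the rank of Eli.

Sorted (ascending): 57, 64, 66, 66, 66, 71, 80, 83, 91
The 3 values of 66 occupy positions 3–5 → average rank 4.
Eli has value 66 → rank 4.

4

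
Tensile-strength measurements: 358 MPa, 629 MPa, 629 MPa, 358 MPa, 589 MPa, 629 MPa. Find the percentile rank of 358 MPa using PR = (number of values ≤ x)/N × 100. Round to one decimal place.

33.3

N = 6.
Strictly below 358: 0. Equal to 358: 2.
PR = 2/6 × 100 = 33.3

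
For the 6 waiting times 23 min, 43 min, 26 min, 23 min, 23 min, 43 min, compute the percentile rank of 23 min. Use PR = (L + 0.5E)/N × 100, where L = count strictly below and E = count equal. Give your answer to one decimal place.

N = 6.
Strictly below 23: 0. Equal to 23: 3.
PR = (0 + 0.5·3)/6 × 100 = 25.0

25.0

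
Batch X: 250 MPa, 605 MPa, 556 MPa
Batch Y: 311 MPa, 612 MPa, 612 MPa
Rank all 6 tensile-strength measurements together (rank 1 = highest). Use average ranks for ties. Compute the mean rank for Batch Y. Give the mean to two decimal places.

2.67

Sorted (descending): 612, 612, 605, 556, 311, 250
The 2 values of 612 occupy positions 1–2 → average rank (1+2)/2 = 1.5.
Batch Y values → pooled ranks: 311→5, 612→1.5, 612→1.5
Mean rank = (5 + 1.5 + 1.5) / 3 = 2.67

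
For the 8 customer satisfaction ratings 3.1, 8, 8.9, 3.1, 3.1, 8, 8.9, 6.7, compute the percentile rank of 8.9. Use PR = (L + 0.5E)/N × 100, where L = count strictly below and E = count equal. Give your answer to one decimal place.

87.5

N = 8.
Strictly below 8.9: 6. Equal to 8.9: 2.
PR = (6 + 0.5·2)/8 × 100 = 87.5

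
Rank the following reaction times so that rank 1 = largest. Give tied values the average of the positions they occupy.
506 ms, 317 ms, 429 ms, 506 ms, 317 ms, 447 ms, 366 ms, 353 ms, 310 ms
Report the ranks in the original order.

Sorted (descending): 506, 506, 447, 429, 366, 353, 317, 317, 310
The 2 values of 506 occupy positions 1–2 → average rank (1+2)/2 = 1.5.
The 2 values of 317 occupy positions 7–8 → average rank (7+8)/2 = 7.5.

1.5, 7.5, 4, 1.5, 7.5, 3, 5, 6, 9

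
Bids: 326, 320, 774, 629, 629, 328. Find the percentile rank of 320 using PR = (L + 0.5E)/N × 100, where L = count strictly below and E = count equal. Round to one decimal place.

N = 6.
Strictly below 320: 0. Equal to 320: 1.
PR = (0 + 0.5·1)/6 × 100 = 8.3

8.3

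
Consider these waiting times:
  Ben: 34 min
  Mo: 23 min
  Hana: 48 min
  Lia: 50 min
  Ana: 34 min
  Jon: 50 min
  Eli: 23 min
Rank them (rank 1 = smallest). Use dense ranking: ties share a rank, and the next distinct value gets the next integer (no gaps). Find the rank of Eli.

Sorted (ascending): 23, 23, 34, 34, 48, 50, 50
The 2 values of 23 share dense rank 1.
The 2 values of 34 share dense rank 2.
The 2 values of 50 share dense rank 4.
Remaining distinct values take the next consecutive integers.
Eli has value 23 min → rank 1.

1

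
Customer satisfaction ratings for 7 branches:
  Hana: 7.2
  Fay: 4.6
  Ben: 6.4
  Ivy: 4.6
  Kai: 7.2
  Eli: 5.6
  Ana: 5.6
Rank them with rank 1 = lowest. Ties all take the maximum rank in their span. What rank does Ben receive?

Sorted (ascending): 4.6, 4.6, 5.6, 5.6, 6.4, 7.2, 7.2
The 2 values of 4.6 occupy positions 1–2 → each gets rank 2.
The 2 values of 5.6 occupy positions 3–4 → each gets rank 4.
The 2 values of 7.2 occupy positions 6–7 → each gets rank 7.
Ben has value 6.4 → rank 5.

5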